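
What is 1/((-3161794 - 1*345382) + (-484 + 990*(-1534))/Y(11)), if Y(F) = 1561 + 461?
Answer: -1011/3546514508 ≈ -2.8507e-7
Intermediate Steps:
Y(F) = 2022
1/((-3161794 - 1*345382) + (-484 + 990*(-1534))/Y(11)) = 1/((-3161794 - 1*345382) + (-484 + 990*(-1534))/2022) = 1/((-3161794 - 345382) + (-484 - 1518660)*(1/2022)) = 1/(-3507176 - 1519144*1/2022) = 1/(-3507176 - 759572/1011) = 1/(-3546514508/1011) = -1011/3546514508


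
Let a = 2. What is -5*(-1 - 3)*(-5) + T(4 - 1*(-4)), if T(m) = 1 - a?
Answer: -101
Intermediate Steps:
T(m) = -1 (T(m) = 1 - 1*2 = 1 - 2 = -1)
-5*(-1 - 3)*(-5) + T(4 - 1*(-4)) = -5*(-1 - 3)*(-5) - 1 = -(-20)*(-5) - 1 = -5*20 - 1 = -100 - 1 = -101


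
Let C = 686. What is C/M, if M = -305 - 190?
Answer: -686/495 ≈ -1.3859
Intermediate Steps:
M = -495
C/M = 686/(-495) = 686*(-1/495) = -686/495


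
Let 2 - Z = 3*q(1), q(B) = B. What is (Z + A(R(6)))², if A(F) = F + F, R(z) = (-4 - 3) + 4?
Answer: 49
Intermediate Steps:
R(z) = -3 (R(z) = -7 + 4 = -3)
A(F) = 2*F
Z = -1 (Z = 2 - 3 = -1)
(Z + A(R(6)))² = (-1 + 2*(-3))² = (-1 - 6)² = (-7)² = 49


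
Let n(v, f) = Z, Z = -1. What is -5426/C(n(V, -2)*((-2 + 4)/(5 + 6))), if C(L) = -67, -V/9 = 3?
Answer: 5426/67 ≈ 80.985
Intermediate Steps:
V = -27 (V = -9*3 = -27)
n(v, f) = -1
-5426/C(n(V, -2)*((-2 + 4)/(5 + 6))) = -5426/(-67) = -5426*(-1/67) = 5426/67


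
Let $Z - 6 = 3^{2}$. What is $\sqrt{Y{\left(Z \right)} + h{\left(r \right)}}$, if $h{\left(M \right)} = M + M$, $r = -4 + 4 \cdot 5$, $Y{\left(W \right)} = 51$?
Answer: $\sqrt{83} \approx 9.1104$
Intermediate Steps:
$Z = 15$ ($Z = 6 + 3^{2} = 6 + 9 = 15$)
$r = 16$ ($r = -4 + 20 = 16$)
$h{\left(M \right)} = 2 M$
$\sqrt{Y{\left(Z \right)} + h{\left(r \right)}} = \sqrt{51 + 2 \cdot 16} = \sqrt{51 + 32} = \sqrt{83}$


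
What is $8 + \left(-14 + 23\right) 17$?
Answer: $161$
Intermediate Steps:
$8 + \left(-14 + 23\right) 17 = 8 + 9 \cdot 17 = 8 + 153 = 161$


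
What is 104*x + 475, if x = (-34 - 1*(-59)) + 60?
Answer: 9315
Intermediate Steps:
x = 85 (x = (-34 + 59) + 60 = 25 + 60 = 85)
104*x + 475 = 104*85 + 475 = 8840 + 475 = 9315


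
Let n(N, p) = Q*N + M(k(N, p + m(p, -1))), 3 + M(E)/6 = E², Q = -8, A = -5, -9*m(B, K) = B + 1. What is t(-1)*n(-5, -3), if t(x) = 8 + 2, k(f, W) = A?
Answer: 1720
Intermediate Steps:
m(B, K) = -⅑ - B/9 (m(B, K) = -(B + 1)/9 = -(1 + B)/9 = -⅑ - B/9)
k(f, W) = -5
t(x) = 10
M(E) = -18 + 6*E²
n(N, p) = 132 - 8*N (n(N, p) = -8*N + (-18 + 6*(-5)²) = -8*N + (-18 + 6*25) = -8*N + (-18 + 150) = -8*N + 132 = 132 - 8*N)
t(-1)*n(-5, -3) = 10*(132 - 8*(-5)) = 10*(132 + 40) = 10*172 = 1720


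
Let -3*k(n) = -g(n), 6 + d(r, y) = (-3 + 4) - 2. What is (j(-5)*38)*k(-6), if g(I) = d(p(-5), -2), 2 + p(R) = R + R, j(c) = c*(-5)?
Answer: -6650/3 ≈ -2216.7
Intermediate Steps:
j(c) = -5*c
p(R) = -2 + 2*R (p(R) = -2 + (R + R) = -2 + 2*R)
d(r, y) = -7 (d(r, y) = -6 + ((-3 + 4) - 2) = -6 + (1 - 2) = -6 - 1 = -7)
g(I) = -7
k(n) = -7/3 (k(n) = -(-1)*(-7)/3 = -⅓*7 = -7/3)
(j(-5)*38)*k(-6) = (-5*(-5)*38)*(-7/3) = (25*38)*(-7/3) = 950*(-7/3) = -6650/3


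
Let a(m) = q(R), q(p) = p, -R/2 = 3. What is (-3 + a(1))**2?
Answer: 81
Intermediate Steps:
R = -6 (R = -2*3 = -6)
a(m) = -6
(-3 + a(1))**2 = (-3 - 6)**2 = (-9)**2 = 81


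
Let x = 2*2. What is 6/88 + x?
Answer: 179/44 ≈ 4.0682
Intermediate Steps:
x = 4
6/88 + x = 6/88 + 4 = (1/88)*6 + 4 = 3/44 + 4 = 179/44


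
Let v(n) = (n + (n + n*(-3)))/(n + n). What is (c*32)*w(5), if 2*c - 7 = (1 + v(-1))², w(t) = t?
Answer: 580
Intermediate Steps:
v(n) = -½ (v(n) = (n + (n - 3*n))/((2*n)) = (n - 2*n)*(1/(2*n)) = (-n)*(1/(2*n)) = -½)
c = 29/8 (c = 7/2 + (1 - ½)²/2 = 7/2 + (½)²/2 = 7/2 + (½)*(¼) = 7/2 + ⅛ = 29/8 ≈ 3.6250)
(c*32)*w(5) = ((29/8)*32)*5 = 116*5 = 580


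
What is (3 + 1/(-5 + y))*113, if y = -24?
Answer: 9718/29 ≈ 335.10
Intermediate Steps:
(3 + 1/(-5 + y))*113 = (3 + 1/(-5 - 24))*113 = (3 + 1/(-29))*113 = (3 - 1/29)*113 = (86/29)*113 = 9718/29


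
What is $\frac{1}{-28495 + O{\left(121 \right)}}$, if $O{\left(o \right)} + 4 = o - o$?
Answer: $- \frac{1}{28499} \approx -3.5089 \cdot 10^{-5}$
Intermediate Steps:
$O{\left(o \right)} = -4$ ($O{\left(o \right)} = -4 + \left(o - o\right) = -4 + 0 = -4$)
$\frac{1}{-28495 + O{\left(121 \right)}} = \frac{1}{-28495 - 4} = \frac{1}{-28499} = - \frac{1}{28499}$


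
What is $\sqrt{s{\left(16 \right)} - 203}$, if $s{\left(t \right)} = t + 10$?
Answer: $i \sqrt{177} \approx 13.304 i$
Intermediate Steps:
$s{\left(t \right)} = 10 + t$
$\sqrt{s{\left(16 \right)} - 203} = \sqrt{\left(10 + 16\right) - 203} = \sqrt{26 - 203} = \sqrt{-177} = i \sqrt{177}$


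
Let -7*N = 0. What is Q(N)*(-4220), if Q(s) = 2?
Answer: -8440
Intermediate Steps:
N = 0 (N = -1/7*0 = 0)
Q(N)*(-4220) = 2*(-4220) = -8440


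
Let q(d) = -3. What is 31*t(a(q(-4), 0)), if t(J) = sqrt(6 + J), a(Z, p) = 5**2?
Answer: 31*sqrt(31) ≈ 172.60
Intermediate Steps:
a(Z, p) = 25
31*t(a(q(-4), 0)) = 31*sqrt(6 + 25) = 31*sqrt(31)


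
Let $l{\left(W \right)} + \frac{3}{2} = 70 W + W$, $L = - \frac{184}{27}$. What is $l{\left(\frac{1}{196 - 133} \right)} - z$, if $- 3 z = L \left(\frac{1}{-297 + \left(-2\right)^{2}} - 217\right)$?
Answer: $\frac{54554431}{110754} \approx 492.57$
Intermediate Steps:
$L = - \frac{184}{27}$ ($L = \left(-184\right) \frac{1}{27} = - \frac{184}{27} \approx -6.8148$)
$z = - \frac{3899696}{7911}$ ($z = - \frac{\left(- \frac{184}{27}\right) \left(\frac{1}{-297 + \left(-2\right)^{2}} - 217\right)}{3} = - \frac{\left(- \frac{184}{27}\right) \left(\frac{1}{-297 + 4} - 217\right)}{3} = - \frac{\left(- \frac{184}{27}\right) \left(\frac{1}{-293} - 217\right)}{3} = - \frac{\left(- \frac{184}{27}\right) \left(- \frac{1}{293} - 217\right)}{3} = - \frac{\left(- \frac{184}{27}\right) \left(- \frac{63582}{293}\right)}{3} = \left(- \frac{1}{3}\right) \frac{3899696}{2637} = - \frac{3899696}{7911} \approx -492.95$)
$l{\left(W \right)} = - \frac{3}{2} + 71 W$ ($l{\left(W \right)} = - \frac{3}{2} + \left(70 W + W\right) = - \frac{3}{2} + 71 W$)
$l{\left(\frac{1}{196 - 133} \right)} - z = \left(- \frac{3}{2} + \frac{71}{196 - 133}\right) - - \frac{3899696}{7911} = \left(- \frac{3}{2} + \frac{71}{63}\right) + \frac{3899696}{7911} = - \frac{47}{126} + \frac{3899696}{7911} = \frac{54554431}{110754}$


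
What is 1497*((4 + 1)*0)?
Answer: 0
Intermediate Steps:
1497*((4 + 1)*0) = 1497*(5*0) = 1497*0 = 0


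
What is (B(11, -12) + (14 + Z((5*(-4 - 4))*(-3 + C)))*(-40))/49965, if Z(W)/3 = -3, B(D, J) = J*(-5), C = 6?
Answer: -28/9993 ≈ -0.0028020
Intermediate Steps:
B(D, J) = -5*J
Z(W) = -9 (Z(W) = 3*(-3) = -9)
(B(11, -12) + (14 + Z((5*(-4 - 4))*(-3 + C)))*(-40))/49965 = (-5*(-12) + (14 - 9)*(-40))/49965 = (60 + 5*(-40))*(1/49965) = (60 - 200)*(1/49965) = -140*1/49965 = -28/9993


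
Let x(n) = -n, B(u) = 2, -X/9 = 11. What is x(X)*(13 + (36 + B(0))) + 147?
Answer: 5196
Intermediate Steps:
X = -99 (X = -9*11 = -99)
x(X)*(13 + (36 + B(0))) + 147 = (-1*(-99))*(13 + (36 + 2)) + 147 = 99*(13 + 38) + 147 = 99*51 + 147 = 5049 + 147 = 5196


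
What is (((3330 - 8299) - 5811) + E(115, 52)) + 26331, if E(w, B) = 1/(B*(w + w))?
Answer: 185989961/11960 ≈ 15551.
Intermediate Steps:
E(w, B) = 1/(2*B*w) (E(w, B) = 1/(B*(2*w)) = 1/(2*B*w))
(((3330 - 8299) - 5811) + E(115, 52)) + 26331 = (((3330 - 8299) - 5811) + (½)/(52*115)) + 26331 = ((-4969 - 5811) + (½)*(1/52)*(1/115)) + 26331 = (-10780 + 1/11960) + 26331 = -128928799/11960 + 26331 = 185989961/11960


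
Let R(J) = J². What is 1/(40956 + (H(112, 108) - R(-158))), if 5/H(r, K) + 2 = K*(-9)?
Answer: 974/15576203 ≈ 6.2531e-5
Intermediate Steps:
H(r, K) = 5/(-2 - 9*K) (H(r, K) = 5/(-2 + K*(-9)) = 5/(-2 - 9*K))
1/(40956 + (H(112, 108) - R(-158))) = 1/(40956 + (-5/(2 + 9*108) - 1*(-158)²)) = 1/(40956 + (-5/(2 + 972) - 1*24964)) = 1/(40956 + (-5/974 - 24964)) = 1/(40956 - 24314941/974) = 1/(15576203/974) = 974/15576203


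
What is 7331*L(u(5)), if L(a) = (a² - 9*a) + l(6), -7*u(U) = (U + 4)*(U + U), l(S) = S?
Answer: 103103184/49 ≈ 2.1041e+6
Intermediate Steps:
u(U) = -2*U*(4 + U)/7 (u(U) = -(U + 4)*(U + U)/7 = -(4 + U)*2*U/7 = -2*U*(4 + U)/7)
L(a) = 6 + a² - 9*a (L(a) = (a² - 9*a) + 6 = 6 + a² - 9*a)
7331*L(u(5)) = 7331*(6 + (-2/7*5*(4 + 5))² - (-18)*5*(4 + 5)/7) = 7331*(6 + (-2/7*5*9)² - (-18)*5*9/7) = 7331*(6 + (-90/7)² - 9*(-90/7)) = 7331*(6 + 8100/49 + 810/7) = 7331*(14064/49) = 103103184/49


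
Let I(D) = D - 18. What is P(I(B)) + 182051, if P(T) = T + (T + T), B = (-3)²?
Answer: 182024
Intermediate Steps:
B = 9
I(D) = -18 + D
P(T) = 3*T (P(T) = T + 2*T = 3*T)
P(I(B)) + 182051 = 3*(-18 + 9) + 182051 = 3*(-9) + 182051 = -27 + 182051 = 182024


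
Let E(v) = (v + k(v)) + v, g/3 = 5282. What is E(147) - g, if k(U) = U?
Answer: -15405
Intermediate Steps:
g = 15846 (g = 3*5282 = 15846)
E(v) = 3*v (E(v) = (v + v) + v = 2*v + v = 3*v)
E(147) - g = 3*147 - 1*15846 = 441 - 15846 = -15405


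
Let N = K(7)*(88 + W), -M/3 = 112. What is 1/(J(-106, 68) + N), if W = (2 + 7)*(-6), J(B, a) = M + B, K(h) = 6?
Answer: -1/238 ≈ -0.0042017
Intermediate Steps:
M = -336 (M = -3*112 = -336)
J(B, a) = -336 + B
W = -54 (W = 9*(-6) = -54)
N = 204 (N = 6*(88 - 54) = 6*34 = 204)
1/(J(-106, 68) + N) = 1/((-336 - 106) + 204) = 1/(-442 + 204) = 1/(-238) = -1/238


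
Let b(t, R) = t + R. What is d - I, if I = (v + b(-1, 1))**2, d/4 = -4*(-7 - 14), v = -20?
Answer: -64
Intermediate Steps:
b(t, R) = R + t
d = 336 (d = 4*(-4*(-7 - 14)) = 4*(-4*(-21)) = 4*84 = 336)
I = 400 (I = (-20 + (1 - 1))**2 = (-20 + 0)**2 = (-20)**2 = 400)
d - I = 336 - 1*400 = 336 - 400 = -64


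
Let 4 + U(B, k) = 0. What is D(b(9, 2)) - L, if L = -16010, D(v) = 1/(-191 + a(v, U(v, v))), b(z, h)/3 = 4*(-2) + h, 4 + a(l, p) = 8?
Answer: 2993869/187 ≈ 16010.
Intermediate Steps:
U(B, k) = -4 (U(B, k) = -4 + 0 = -4)
a(l, p) = 4 (a(l, p) = -4 + 8 = 4)
b(z, h) = -24 + 3*h (b(z, h) = 3*(4*(-2) + h) = 3*(-8 + h) = -24 + 3*h)
D(v) = -1/187 (D(v) = 1/(-191 + 4) = 1/(-187) = -1/187)
D(b(9, 2)) - L = -1/187 - 1*(-16010) = -1/187 + 16010 = 2993869/187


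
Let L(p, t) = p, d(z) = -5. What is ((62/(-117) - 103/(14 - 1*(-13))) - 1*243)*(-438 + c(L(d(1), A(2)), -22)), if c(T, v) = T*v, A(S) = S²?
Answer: 28476304/351 ≈ 81129.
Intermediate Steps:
((62/(-117) - 103/(14 - 1*(-13))) - 1*243)*(-438 + c(L(d(1), A(2)), -22)) = ((62/(-117) - 103/(14 - 1*(-13))) - 1*243)*(-438 - 5*(-22)) = ((62*(-1/117) - 103/(14 + 13)) - 243)*(-438 + 110) = ((-62/117 - 103/27) - 243)*(-328) = (-1525/351 - 243)*(-328) = -86818/351*(-328) = 28476304/351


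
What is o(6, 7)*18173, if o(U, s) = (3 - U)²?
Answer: 163557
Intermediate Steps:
o(6, 7)*18173 = (-3 + 6)²*18173 = 3²*18173 = 9*18173 = 163557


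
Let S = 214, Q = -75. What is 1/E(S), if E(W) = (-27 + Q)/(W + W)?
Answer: -214/51 ≈ -4.1961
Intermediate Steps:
E(W) = -51/W (E(W) = (-27 - 75)/(W + W) = -102*1/(2*W) = -51/W)
1/E(S) = 1/(-51/214) = -214/51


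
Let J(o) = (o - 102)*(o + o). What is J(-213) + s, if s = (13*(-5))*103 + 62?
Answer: 127557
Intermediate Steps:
J(o) = 2*o*(-102 + o) (J(o) = (-102 + o)*(2*o) = 2*o*(-102 + o))
s = -6633 (s = -65*103 + 62 = -6695 + 62 = -6633)
J(-213) + s = 2*(-213)*(-102 - 213) - 6633 = 2*(-213)*(-315) - 6633 = 134190 - 6633 = 127557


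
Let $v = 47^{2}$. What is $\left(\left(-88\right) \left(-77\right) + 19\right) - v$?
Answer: $4586$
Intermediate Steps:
$v = 2209$
$\left(\left(-88\right) \left(-77\right) + 19\right) - v = \left(\left(-88\right) \left(-77\right) + 19\right) - 2209 = \left(6776 + 19\right) - 2209 = 6795 - 2209 = 4586$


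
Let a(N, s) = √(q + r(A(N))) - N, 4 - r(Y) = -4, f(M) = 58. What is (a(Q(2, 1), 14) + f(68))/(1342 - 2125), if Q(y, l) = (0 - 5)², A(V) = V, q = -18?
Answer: -11/261 - I*√10/783 ≈ -0.042146 - 0.0040387*I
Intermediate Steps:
r(Y) = 8 (r(Y) = 4 - 1*(-4) = 4 + 4 = 8)
Q(y, l) = 25 (Q(y, l) = (-5)² = 25)
a(N, s) = -N + I*√10 (a(N, s) = √(-18 + 8) - N = √(-10) - N = I*√10 - N = -N + I*√10)
(a(Q(2, 1), 14) + f(68))/(1342 - 2125) = ((-1*25 + I*√10) + 58)/(1342 - 2125) = ((-25 + I*√10) + 58)/(-783) = (33 + I*√10)*(-1/783) = -11/261 - I*√10/783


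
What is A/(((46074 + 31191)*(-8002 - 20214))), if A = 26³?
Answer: -2197/272513655 ≈ -8.0620e-6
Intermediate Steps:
A = 17576
A/(((46074 + 31191)*(-8002 - 20214))) = 17576/(((46074 + 31191)*(-8002 - 20214))) = 17576/((77265*(-28216))) = 17576/(-2180109240) = 17576*(-1/2180109240) = -2197/272513655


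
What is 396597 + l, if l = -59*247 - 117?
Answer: 381907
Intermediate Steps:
l = -14690 (l = -14573 - 117 = -14690)
396597 + l = 396597 - 14690 = 381907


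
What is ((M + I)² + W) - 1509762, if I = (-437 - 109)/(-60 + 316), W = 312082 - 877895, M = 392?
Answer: -31515911391/16384 ≈ -1.9236e+6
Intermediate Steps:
W = -565813
I = -273/128 (I = -546/256 = -546*1/256 = -273/128 ≈ -2.1328)
((M + I)² + W) - 1509762 = ((392 - 273/128)² - 565813) - 1509762 = ((49903/128)² - 565813) - 1509762 = (2490309409/16384 - 565813) - 1509762 = -6779970783/16384 - 1509762 = -31515911391/16384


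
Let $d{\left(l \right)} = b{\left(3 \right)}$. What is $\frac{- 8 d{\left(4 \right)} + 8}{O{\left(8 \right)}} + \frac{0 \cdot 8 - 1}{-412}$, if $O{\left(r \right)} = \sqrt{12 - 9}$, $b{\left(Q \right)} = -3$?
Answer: $\frac{1}{412} + \frac{32 \sqrt{3}}{3} \approx 18.478$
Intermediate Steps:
$d{\left(l \right)} = -3$
$O{\left(r \right)} = \sqrt{3}$
$\frac{- 8 d{\left(4 \right)} + 8}{O{\left(8 \right)}} + \frac{0 \cdot 8 - 1}{-412} = \frac{\left(-8\right) \left(-3\right) + 8}{\sqrt{3}} + \frac{0 \cdot 8 - 1}{-412} = \left(24 + 8\right) \frac{\sqrt{3}}{3} + \left(0 - 1\right) \left(- \frac{1}{412}\right) = 32 \frac{\sqrt{3}}{3} - - \frac{1}{412} = \frac{32 \sqrt{3}}{3} + \frac{1}{412} = \frac{1}{412} + \frac{32 \sqrt{3}}{3}$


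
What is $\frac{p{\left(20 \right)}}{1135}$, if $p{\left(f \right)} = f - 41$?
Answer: $- \frac{21}{1135} \approx -0.018502$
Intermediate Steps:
$p{\left(f \right)} = -41 + f$ ($p{\left(f \right)} = f - 41 = -41 + f$)
$\frac{p{\left(20 \right)}}{1135} = \frac{-41 + 20}{1135} = \left(-21\right) \frac{1}{1135} = - \frac{21}{1135}$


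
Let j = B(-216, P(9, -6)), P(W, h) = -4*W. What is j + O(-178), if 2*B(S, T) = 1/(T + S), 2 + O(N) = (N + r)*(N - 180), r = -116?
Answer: 53045999/504 ≈ 1.0525e+5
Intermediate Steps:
O(N) = -2 + (-180 + N)*(-116 + N) (O(N) = -2 + (N - 116)*(N - 180) = -2 + (-116 + N)*(-180 + N) = -2 + (-180 + N)*(-116 + N))
B(S, T) = 1/(2*(S + T)) (B(S, T) = 1/(2*(T + S)) = 1/(2*(S + T)))
j = -1/504 (j = 1/(2*(-216 - 4*9)) = 1/(2*(-216 - 36)) = (½)/(-252) = (½)*(-1/252) = -1/504 ≈ -0.0019841)
j + O(-178) = -1/504 + (20878 + (-178)² - 296*(-178)) = -1/504 + (20878 + 31684 + 52688) = -1/504 + 105250 = 53045999/504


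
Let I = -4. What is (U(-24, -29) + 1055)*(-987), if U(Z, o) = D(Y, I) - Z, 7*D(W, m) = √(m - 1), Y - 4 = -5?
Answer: -1064973 - 141*I*√5 ≈ -1.065e+6 - 315.29*I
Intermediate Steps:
Y = -1 (Y = 4 - 5 = -1)
D(W, m) = √(-1 + m)/7 (D(W, m) = √(m - 1)/7 = √(-1 + m)/7)
U(Z, o) = -Z + I*√5/7 (U(Z, o) = √(-1 - 4)/7 - Z = √(-5)/7 - Z = (I*√5)/7 - Z = I*√5/7 - Z = -Z + I*√5/7)
(U(-24, -29) + 1055)*(-987) = ((-1*(-24) + I*√5/7) + 1055)*(-987) = ((24 + I*√5/7) + 1055)*(-987) = (1079 + I*√5/7)*(-987) = -1064973 - 141*I*√5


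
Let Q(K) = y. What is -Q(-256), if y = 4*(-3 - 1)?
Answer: 16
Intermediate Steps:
y = -16 (y = 4*(-4) = -16)
Q(K) = -16
-Q(-256) = -1*(-16) = 16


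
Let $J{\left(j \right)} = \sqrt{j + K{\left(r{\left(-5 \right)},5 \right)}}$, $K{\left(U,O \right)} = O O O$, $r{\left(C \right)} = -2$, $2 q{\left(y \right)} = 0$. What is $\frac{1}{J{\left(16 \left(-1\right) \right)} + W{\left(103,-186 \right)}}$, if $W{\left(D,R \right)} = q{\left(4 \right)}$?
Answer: $\frac{\sqrt{109}}{109} \approx 0.095783$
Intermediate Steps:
$q{\left(y \right)} = 0$ ($q{\left(y \right)} = \frac{1}{2} \cdot 0 = 0$)
$K{\left(U,O \right)} = O^{3}$ ($K{\left(U,O \right)} = O^{2} O = O^{3}$)
$W{\left(D,R \right)} = 0$
$J{\left(j \right)} = \sqrt{125 + j}$ ($J{\left(j \right)} = \sqrt{j + 5^{3}} = \sqrt{j + 125} = \sqrt{125 + j}$)
$\frac{1}{J{\left(16 \left(-1\right) \right)} + W{\left(103,-186 \right)}} = \frac{1}{\sqrt{125 + 16 \left(-1\right)} + 0} = \frac{1}{\sqrt{125 - 16} + 0} = \frac{1}{\sqrt{109} + 0} = \frac{1}{\sqrt{109}} = \frac{\sqrt{109}}{109}$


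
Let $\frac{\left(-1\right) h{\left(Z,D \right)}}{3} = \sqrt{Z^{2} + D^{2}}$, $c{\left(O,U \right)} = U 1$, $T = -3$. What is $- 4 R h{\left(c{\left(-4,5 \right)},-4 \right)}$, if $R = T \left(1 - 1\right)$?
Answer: $0$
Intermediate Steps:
$c{\left(O,U \right)} = U$
$R = 0$ ($R = - 3 \left(1 - 1\right) = \left(-3\right) 0 = 0$)
$h{\left(Z,D \right)} = - 3 \sqrt{D^{2} + Z^{2}}$ ($h{\left(Z,D \right)} = - 3 \sqrt{Z^{2} + D^{2}} = - 3 \sqrt{D^{2} + Z^{2}}$)
$- 4 R h{\left(c{\left(-4,5 \right)},-4 \right)} = \left(-4\right) 0 \left(- 3 \sqrt{\left(-4\right)^{2} + 5^{2}}\right) = 0 \left(- 3 \sqrt{16 + 25}\right) = 0 \left(- 3 \sqrt{41}\right) = 0$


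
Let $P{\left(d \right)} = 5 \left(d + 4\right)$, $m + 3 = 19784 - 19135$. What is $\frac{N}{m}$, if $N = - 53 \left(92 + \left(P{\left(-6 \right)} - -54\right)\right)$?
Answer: $- \frac{212}{19} \approx -11.158$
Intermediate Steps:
$m = 646$ ($m = -3 + \left(19784 - 19135\right) = -3 + 649 = 646$)
$P{\left(d \right)} = 20 + 5 d$ ($P{\left(d \right)} = 5 \left(4 + d\right) = 20 + 5 d$)
$N = -7208$ ($N = - 53 \left(92 + \left(\left(20 + 5 \left(-6\right)\right) - -54\right)\right) = - 53 \left(92 + \left(\left(20 - 30\right) + 54\right)\right) = - 53 \left(92 + \left(-10 + 54\right)\right) = - 53 \left(92 + 44\right) = \left(-53\right) 136 = -7208$)
$\frac{N}{m} = - \frac{7208}{646} = \left(-7208\right) \frac{1}{646} = - \frac{212}{19}$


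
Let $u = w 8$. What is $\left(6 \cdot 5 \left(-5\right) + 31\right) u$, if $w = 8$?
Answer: $-7616$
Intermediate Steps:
$u = 64$ ($u = 8 \cdot 8 = 64$)
$\left(6 \cdot 5 \left(-5\right) + 31\right) u = \left(6 \cdot 5 \left(-5\right) + 31\right) 64 = \left(30 \left(-5\right) + 31\right) 64 = \left(-150 + 31\right) 64 = \left(-119\right) 64 = -7616$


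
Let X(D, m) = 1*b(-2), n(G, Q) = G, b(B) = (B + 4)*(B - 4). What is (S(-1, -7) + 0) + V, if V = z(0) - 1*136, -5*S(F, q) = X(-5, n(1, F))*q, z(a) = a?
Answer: -764/5 ≈ -152.80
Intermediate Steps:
b(B) = (-4 + B)*(4 + B) (b(B) = (4 + B)*(-4 + B) = (-4 + B)*(4 + B))
X(D, m) = -12 (X(D, m) = 1*(-16 + (-2)²) = 1*(-16 + 4) = 1*(-12) = -12)
S(F, q) = 12*q/5 (S(F, q) = -(-12)*q/5 = 12*q/5)
V = -136 (V = 0 - 1*136 = 0 - 136 = -136)
(S(-1, -7) + 0) + V = ((12/5)*(-7) + 0) - 136 = (-84/5 + 0) - 136 = -84/5 - 136 = -764/5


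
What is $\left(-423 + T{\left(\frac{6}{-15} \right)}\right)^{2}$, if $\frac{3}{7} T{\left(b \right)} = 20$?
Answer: $\frac{1274641}{9} \approx 1.4163 \cdot 10^{5}$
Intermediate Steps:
$T{\left(b \right)} = \frac{140}{3}$ ($T{\left(b \right)} = \frac{7}{3} \cdot 20 = \frac{140}{3}$)
$\left(-423 + T{\left(\frac{6}{-15} \right)}\right)^{2} = \left(-423 + \frac{140}{3}\right)^{2} = \left(- \frac{1129}{3}\right)^{2} = \frac{1274641}{9}$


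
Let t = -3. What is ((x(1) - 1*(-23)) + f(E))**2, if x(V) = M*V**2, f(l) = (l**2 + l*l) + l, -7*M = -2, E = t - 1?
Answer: 128881/49 ≈ 2630.2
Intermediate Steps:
E = -4 (E = -3 - 1 = -4)
M = 2/7 (M = -1/7*(-2) = 2/7 ≈ 0.28571)
f(l) = l + 2*l**2 (f(l) = (l**2 + l**2) + l = 2*l**2 + l = l + 2*l**2)
x(V) = 2*V**2/7
((x(1) - 1*(-23)) + f(E))**2 = (((2/7)*1**2 - 1*(-23)) - 4*(1 + 2*(-4)))**2 = (((2/7)*1 + 23) - 4*(1 - 8))**2 = ((2/7 + 23) - 4*(-7))**2 = (163/7 + 28)**2 = (359/7)**2 = 128881/49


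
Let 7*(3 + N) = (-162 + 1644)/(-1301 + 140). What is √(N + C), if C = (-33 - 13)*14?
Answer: I*√527718317/903 ≈ 25.44*I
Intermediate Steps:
N = -8621/2709 (N = -3 + ((-162 + 1644)/(-1301 + 140))/7 = -3 + (1482/(-1161))/7 = -3 + (1482*(-1/1161))/7 = -3 + (⅐)*(-494/387) = -3 - 494/2709 = -8621/2709 ≈ -3.1824)
C = -644 (C = -46*14 = -644)
√(N + C) = √(-8621/2709 - 644) = √(-1753217/2709) = I*√527718317/903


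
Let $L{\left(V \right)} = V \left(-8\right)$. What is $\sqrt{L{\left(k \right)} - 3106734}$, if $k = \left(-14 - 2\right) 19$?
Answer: $i \sqrt{3104302} \approx 1761.9 i$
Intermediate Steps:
$k = -304$ ($k = \left(-16\right) 19 = -304$)
$L{\left(V \right)} = - 8 V$
$\sqrt{L{\left(k \right)} - 3106734} = \sqrt{\left(-8\right) \left(-304\right) - 3106734} = \sqrt{2432 - 3106734} = \sqrt{-3104302} = i \sqrt{3104302}$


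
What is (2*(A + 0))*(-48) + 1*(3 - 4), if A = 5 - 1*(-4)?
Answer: -865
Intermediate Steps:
A = 9 (A = 5 + 4 = 9)
(2*(A + 0))*(-48) + 1*(3 - 4) = (2*(9 + 0))*(-48) + 1*(3 - 4) = (2*9)*(-48) + 1*(-1) = 18*(-48) - 1 = -864 - 1 = -865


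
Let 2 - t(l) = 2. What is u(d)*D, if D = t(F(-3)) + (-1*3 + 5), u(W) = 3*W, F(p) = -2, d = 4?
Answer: 24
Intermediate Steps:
t(l) = 0 (t(l) = 2 - 1*2 = 2 - 2 = 0)
D = 2 (D = 0 + (-1*3 + 5) = 0 + (-3 + 5) = 0 + 2 = 2)
u(d)*D = (3*4)*2 = 12*2 = 24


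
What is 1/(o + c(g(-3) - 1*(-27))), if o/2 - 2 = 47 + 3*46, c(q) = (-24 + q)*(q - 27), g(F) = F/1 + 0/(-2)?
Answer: 1/374 ≈ 0.0026738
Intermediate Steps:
g(F) = F (g(F) = F*1 + 0*(-1/2) = F + 0 = F)
c(q) = (-27 + q)*(-24 + q) (c(q) = (-24 + q)*(-27 + q) = (-27 + q)*(-24 + q))
o = 374 (o = 4 + 2*(47 + 3*46) = 4 + 2*(47 + 138) = 4 + 2*185 = 4 + 370 = 374)
1/(o + c(g(-3) - 1*(-27))) = 1/(374 + (648 + (-3 - 1*(-27))**2 - 51*(-3 - 1*(-27)))) = 1/(374 + (648 + (-3 + 27)**2 - 51*(-3 + 27))) = 1/(374 + (648 + 24**2 - 51*24)) = 1/(374 + (648 + 576 - 1224)) = 1/(374 + 0) = 1/374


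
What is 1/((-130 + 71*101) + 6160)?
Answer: 1/13201 ≈ 7.5752e-5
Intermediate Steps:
1/((-130 + 71*101) + 6160) = 1/((-130 + 7171) + 6160) = 1/(7041 + 6160) = 1/13201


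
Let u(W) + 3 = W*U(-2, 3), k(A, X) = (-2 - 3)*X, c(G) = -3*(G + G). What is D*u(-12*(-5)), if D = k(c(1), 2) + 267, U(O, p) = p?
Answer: 45489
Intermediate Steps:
c(G) = -6*G
k(A, X) = -5*X
D = 257 (D = -5*2 + 267 = -10 + 267 = 257)
u(W) = -3 + 3*W (u(W) = -3 + W*3 = -3 + 3*W)
D*u(-12*(-5)) = 257*(-3 + 3*(-12*(-5))) = 257*(-3 + 3*60) = 257*(-3 + 180) = 257*177 = 45489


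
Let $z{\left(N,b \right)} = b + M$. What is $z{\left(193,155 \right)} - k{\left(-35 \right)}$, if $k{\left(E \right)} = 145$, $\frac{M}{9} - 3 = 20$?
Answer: $217$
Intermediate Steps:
$M = 207$ ($M = 27 + 9 \cdot 20 = 27 + 180 = 207$)
$z{\left(N,b \right)} = 207 + b$ ($z{\left(N,b \right)} = b + 207 = 207 + b$)
$z{\left(193,155 \right)} - k{\left(-35 \right)} = \left(207 + 155\right) - 145 = 362 - 145 = 217$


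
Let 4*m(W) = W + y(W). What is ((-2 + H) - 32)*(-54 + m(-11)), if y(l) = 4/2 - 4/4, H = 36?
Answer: -113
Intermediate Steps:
y(l) = 1 (y(l) = 4*(1/2) - 4*1/4 = 2 - 1 = 1)
m(W) = 1/4 + W/4 (m(W) = (W + 1)/4 = (1 + W)/4 = 1/4 + W/4)
((-2 + H) - 32)*(-54 + m(-11)) = ((-2 + 36) - 32)*(-54 + (1/4 + (1/4)*(-11))) = (34 - 32)*(-54 + (1/4 - 11/4)) = 2*(-54 - 5/2) = 2*(-113/2) = -113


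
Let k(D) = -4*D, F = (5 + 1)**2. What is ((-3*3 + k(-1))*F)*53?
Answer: -9540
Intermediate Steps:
F = 36 (F = 6**2 = 36)
((-3*3 + k(-1))*F)*53 = ((-3*3 - 4*(-1))*36)*53 = ((-9 + 4)*36)*53 = -5*36*53 = -180*53 = -9540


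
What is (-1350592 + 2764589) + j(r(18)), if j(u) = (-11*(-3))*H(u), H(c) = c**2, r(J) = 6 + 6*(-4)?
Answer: 1424689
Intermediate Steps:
r(J) = -18 (r(J) = 6 - 24 = -18)
j(u) = 33*u**2 (j(u) = (-11*(-3))*u**2 = 33*u**2)
(-1350592 + 2764589) + j(r(18)) = (-1350592 + 2764589) + 33*(-18)**2 = 1413997 + 33*324 = 1413997 + 10692 = 1424689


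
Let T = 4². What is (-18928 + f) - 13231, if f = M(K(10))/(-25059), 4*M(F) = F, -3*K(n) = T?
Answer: -2417617139/75177 ≈ -32159.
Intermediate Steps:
T = 16
K(n) = -16/3 (K(n) = -⅓*16 = -16/3)
M(F) = F/4
f = 4/75177 (f = ((¼)*(-16/3))/(-25059) = -4/3*(-1/25059) = 4/75177 ≈ 5.3208e-5)
(-18928 + f) - 13231 = (-18928 + 4/75177) - 13231 = -1422950252/75177 - 13231 = -2417617139/75177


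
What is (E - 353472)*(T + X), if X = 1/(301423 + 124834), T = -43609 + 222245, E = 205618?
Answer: -11258319979607862/426257 ≈ -2.6412e+10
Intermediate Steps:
T = 178636
X = 1/426257 ≈ 2.3460e-6
(E - 353472)*(T + X) = (205618 - 353472)*(178636 + 1/426257) = -147854*76144845453/426257 = -11258319979607862/426257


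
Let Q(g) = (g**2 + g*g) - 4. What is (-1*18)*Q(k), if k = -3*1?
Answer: -252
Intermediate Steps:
k = -3
Q(g) = -4 + 2*g**2 (Q(g) = (g**2 + g**2) - 4 = 2*g**2 - 4 = -4 + 2*g**2)
(-1*18)*Q(k) = (-1*18)*(-4 + 2*(-3)**2) = -18*(-4 + 2*9) = -18*(-4 + 18) = -18*14 = -252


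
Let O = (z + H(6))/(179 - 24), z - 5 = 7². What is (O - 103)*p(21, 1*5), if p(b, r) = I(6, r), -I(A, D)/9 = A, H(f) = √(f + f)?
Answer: 859194/155 - 108*√3/155 ≈ 5542.0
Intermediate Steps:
H(f) = √2*√f (H(f) = √(2*f) = √2*√f)
z = 54 (z = 5 + 7² = 5 + 49 = 54)
I(A, D) = -9*A
p(b, r) = -54 (p(b, r) = -9*6 = -54)
O = 54/155 + 2*√3/155 (O = (54 + √2*√6)/(179 - 24) = (54 + 2*√3)/155 = (54 + 2*√3)*(1/155) = 54/155 + 2*√3/155 ≈ 0.37074)
(O - 103)*p(21, 1*5) = ((54/155 + 2*√3/155) - 103)*(-54) = (-15911/155 + 2*√3/155)*(-54) = 859194/155 - 108*√3/155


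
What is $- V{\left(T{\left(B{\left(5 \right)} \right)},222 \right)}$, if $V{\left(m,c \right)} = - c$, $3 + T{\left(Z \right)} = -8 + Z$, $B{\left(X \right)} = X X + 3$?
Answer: $222$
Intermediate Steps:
$B{\left(X \right)} = 3 + X^{2}$ ($B{\left(X \right)} = X^{2} + 3 = 3 + X^{2}$)
$T{\left(Z \right)} = -11 + Z$ ($T{\left(Z \right)} = -3 + \left(-8 + Z\right) = -11 + Z$)
$- V{\left(T{\left(B{\left(5 \right)} \right)},222 \right)} = - \left(-1\right) 222 = \left(-1\right) \left(-222\right) = 222$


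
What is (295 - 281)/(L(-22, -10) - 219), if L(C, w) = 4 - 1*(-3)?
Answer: -7/106 ≈ -0.066038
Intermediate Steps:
L(C, w) = 7 (L(C, w) = 4 + 3 = 7)
(295 - 281)/(L(-22, -10) - 219) = (295 - 281)/(7 - 219) = 14/(-212) = 14*(-1/212) = -7/106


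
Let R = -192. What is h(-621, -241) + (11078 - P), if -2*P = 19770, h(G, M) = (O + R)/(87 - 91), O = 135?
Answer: 83909/4 ≈ 20977.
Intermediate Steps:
h(G, M) = 57/4 (h(G, M) = (135 - 192)/(87 - 91) = -57/(-4) = -57*(-¼) = 57/4)
P = -9885 (P = -½*19770 = -9885)
h(-621, -241) + (11078 - P) = 57/4 + (11078 - 1*(-9885)) = 57/4 + (11078 + 9885) = 57/4 + 20963 = 83909/4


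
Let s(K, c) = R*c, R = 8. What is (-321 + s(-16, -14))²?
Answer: 187489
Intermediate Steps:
s(K, c) = 8*c
(-321 + s(-16, -14))² = (-321 + 8*(-14))² = (-321 - 112)² = (-433)² = 187489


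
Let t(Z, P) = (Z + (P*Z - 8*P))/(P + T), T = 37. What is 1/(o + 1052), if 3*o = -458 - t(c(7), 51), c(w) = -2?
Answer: 11/9914 ≈ 0.0011095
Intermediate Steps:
t(Z, P) = (Z - 8*P + P*Z)/(37 + P) (t(Z, P) = (Z + (P*Z - 8*P))/(P + 37) = (Z + (-8*P + P*Z))/(37 + P) = (Z - 8*P + P*Z)/(37 + P))
o = -1658/11 (o = (-458 - (-2 - 8*51 + 51*(-2))/(37 + 51))/3 = (-458 - (-2 - 408 - 102)/88)/3 = (-458 - (-512)/88)/3 = (-458 - 1*(-64/11))/3 = (-458 + 64/11)/3 = (⅓)*(-4974/11) = -1658/11 ≈ -150.73)
1/(o + 1052) = 1/(-1658/11 + 1052) = 1/(9914/11) = 11/9914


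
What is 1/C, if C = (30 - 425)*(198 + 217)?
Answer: -1/163925 ≈ -6.1004e-6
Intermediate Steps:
C = -163925 (C = -395*415 = -163925)
1/C = 1/(-163925) = -1/163925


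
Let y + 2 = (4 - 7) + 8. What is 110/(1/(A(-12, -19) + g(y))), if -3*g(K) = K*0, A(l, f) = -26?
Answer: -2860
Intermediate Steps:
y = 3 (y = -2 + ((4 - 7) + 8) = -2 + (-3 + 8) = -2 + 5 = 3)
g(K) = 0 (g(K) = -K*0/3 = -1/3*0 = 0)
110/(1/(A(-12, -19) + g(y))) = 110/(1/(-26 + 0)) = 110/(1/(-26)) = 110/(-1/26) = 110*(-26) = -2860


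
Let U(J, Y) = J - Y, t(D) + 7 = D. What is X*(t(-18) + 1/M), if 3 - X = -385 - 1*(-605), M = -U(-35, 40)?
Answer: 406658/75 ≈ 5422.1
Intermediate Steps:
t(D) = -7 + D
M = 75 (M = -(-35 - 1*40) = -(-35 - 40) = -1*(-75) = 75)
X = -217 (X = 3 - (-385 - 1*(-605)) = 3 - (-385 + 605) = 3 - 1*220 = 3 - 220 = -217)
X*(t(-18) + 1/M) = -217*((-7 - 18) + 1/75) = -217*(-25 + 1/75) = -217*(-1874/75) = 406658/75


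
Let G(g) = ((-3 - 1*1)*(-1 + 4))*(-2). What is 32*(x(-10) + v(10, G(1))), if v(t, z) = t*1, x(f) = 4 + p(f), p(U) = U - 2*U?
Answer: 768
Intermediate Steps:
p(U) = -U
x(f) = 4 - f
G(g) = 24 (G(g) = ((-3 - 1)*3)*(-2) = -4*3*(-2) = -12*(-2) = 24)
v(t, z) = t
32*(x(-10) + v(10, G(1))) = 32*((4 - 1*(-10)) + 10) = 32*((4 + 10) + 10) = 32*(14 + 10) = 32*24 = 768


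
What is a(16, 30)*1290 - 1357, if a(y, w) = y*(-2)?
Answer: -42637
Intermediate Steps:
a(y, w) = -2*y
a(16, 30)*1290 - 1357 = -2*16*1290 - 1357 = -32*1290 - 1357 = -41280 - 1357 = -42637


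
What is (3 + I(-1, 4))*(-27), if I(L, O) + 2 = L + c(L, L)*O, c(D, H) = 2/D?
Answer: 216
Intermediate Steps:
I(L, O) = -2 + L + 2*O/L (I(L, O) = -2 + (L + (2/L)*O) = -2 + (L + 2*O/L) = -2 + L + 2*O/L)
(3 + I(-1, 4))*(-27) = (3 + (-2 - 1 + 2*4/(-1)))*(-27) = (3 + (-2 - 1 + 2*4*(-1)))*(-27) = (3 + (-2 - 1 - 8))*(-27) = (3 - 11)*(-27) = -8*(-27) = 216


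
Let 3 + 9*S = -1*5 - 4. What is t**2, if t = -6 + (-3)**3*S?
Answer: 900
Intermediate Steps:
S = -4/3 (S = -1/3 + (-1*5 - 4)/9 = -1/3 + (-5 - 4)/9 = -1/3 + (1/9)*(-9) = -1/3 - 1 = -4/3 ≈ -1.3333)
t = 30 (t = -6 + (-3)**3*(-4/3) = -6 - 27*(-4/3) = -6 + 36 = 30)
t**2 = 30**2 = 900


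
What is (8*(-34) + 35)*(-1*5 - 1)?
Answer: 1422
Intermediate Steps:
(8*(-34) + 35)*(-1*5 - 1) = (-272 + 35)*(-5 - 1) = -237*(-6) = 1422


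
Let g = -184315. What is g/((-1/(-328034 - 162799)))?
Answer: -90467884395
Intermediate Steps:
g/((-1/(-328034 - 162799))) = -184315/((-1/(-328034 - 162799))) = -184315/((-1/(-490833))) = -184315/((-1*(-1/490833))) = -184315/1/490833 = -184315*490833 = -90467884395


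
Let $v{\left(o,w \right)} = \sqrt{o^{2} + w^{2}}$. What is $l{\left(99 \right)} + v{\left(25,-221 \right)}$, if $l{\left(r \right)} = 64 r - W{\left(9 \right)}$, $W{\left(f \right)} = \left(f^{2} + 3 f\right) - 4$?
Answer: $6232 + \sqrt{49466} \approx 6454.4$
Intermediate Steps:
$W{\left(f \right)} = -4 + f^{2} + 3 f$
$l{\left(r \right)} = -104 + 64 r$ ($l{\left(r \right)} = 64 r - \left(-4 + 9^{2} + 3 \cdot 9\right) = 64 r - \left(-4 + 81 + 27\right) = 64 r - 104 = -104 + 64 r$)
$l{\left(99 \right)} + v{\left(25,-221 \right)} = \left(-104 + 64 \cdot 99\right) + \sqrt{25^{2} + \left(-221\right)^{2}} = \left(-104 + 6336\right) + \sqrt{625 + 48841} = 6232 + \sqrt{49466}$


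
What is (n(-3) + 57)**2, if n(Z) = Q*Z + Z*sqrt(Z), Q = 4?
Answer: 1998 - 270*I*sqrt(3) ≈ 1998.0 - 467.65*I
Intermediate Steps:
n(Z) = Z**(3/2) + 4*Z (n(Z) = 4*Z + Z*sqrt(Z) = 4*Z + Z**(3/2) = Z**(3/2) + 4*Z)
(n(-3) + 57)**2 = (((-3)**(3/2) + 4*(-3)) + 57)**2 = ((-3*I*sqrt(3) - 12) + 57)**2 = ((-12 - 3*I*sqrt(3)) + 57)**2 = (45 - 3*I*sqrt(3))**2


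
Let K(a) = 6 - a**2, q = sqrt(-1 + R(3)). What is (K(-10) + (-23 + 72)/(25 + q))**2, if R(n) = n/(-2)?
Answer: 2*(-5272511*I + 216294*sqrt(10))/(5*(-249*I + 10*sqrt(10))) ≈ 8472.8 + 22.73*I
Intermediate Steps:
R(n) = -n/2 (R(n) = n*(-1/2) = -n/2)
q = I*sqrt(10)/2 (q = sqrt(-1 - 1/2*3) = sqrt(-1 - 3/2) = sqrt(-5/2) = I*sqrt(10)/2 ≈ 1.5811*I)
(K(-10) + (-23 + 72)/(25 + q))**2 = ((6 - 1*(-10)**2) + (-23 + 72)/(25 + I*sqrt(10)/2))**2 = ((6 - 1*100) + 49/(25 + I*sqrt(10)/2))**2 = ((6 - 100) + 49/(25 + I*sqrt(10)/2))**2 = (-94 + 49/(25 + I*sqrt(10)/2))**2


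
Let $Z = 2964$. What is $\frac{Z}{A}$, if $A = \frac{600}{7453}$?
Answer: $\frac{1840891}{50} \approx 36818.0$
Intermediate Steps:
$A = \frac{600}{7453}$ ($A = 600 \cdot \frac{1}{7453} = \frac{600}{7453} \approx 0.080505$)
$\frac{Z}{A} = \frac{2964}{\frac{600}{7453}} = 2964 \cdot \frac{7453}{600} = \frac{1840891}{50}$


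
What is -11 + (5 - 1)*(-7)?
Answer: -39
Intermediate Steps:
-11 + (5 - 1)*(-7) = -11 + 4*(-7) = -11 - 28 = -39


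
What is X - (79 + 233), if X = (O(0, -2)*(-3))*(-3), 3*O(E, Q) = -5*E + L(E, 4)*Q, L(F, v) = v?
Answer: -336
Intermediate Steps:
O(E, Q) = -5*E/3 + 4*Q/3 (O(E, Q) = (-5*E + 4*Q)/3 = -5*E/3 + 4*Q/3)
X = -24 (X = ((-5/3*0 + (4/3)*(-2))*(-3))*(-3) = ((0 - 8/3)*(-3))*(-3) = -8/3*(-3)*(-3) = 8*(-3) = -24)
X - (79 + 233) = -24 - (79 + 233) = -24 - 1*312 = -24 - 312 = -336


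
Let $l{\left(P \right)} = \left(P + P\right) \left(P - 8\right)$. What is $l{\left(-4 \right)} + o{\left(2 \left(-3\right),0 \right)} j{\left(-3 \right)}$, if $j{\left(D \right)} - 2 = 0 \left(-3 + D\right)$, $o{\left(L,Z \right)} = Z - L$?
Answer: $108$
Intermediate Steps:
$j{\left(D \right)} = 2$ ($j{\left(D \right)} = 2 + 0 \left(-3 + D\right) = 2 + 0 = 2$)
$l{\left(P \right)} = 2 P \left(-8 + P\right)$
$l{\left(-4 \right)} + o{\left(2 \left(-3\right),0 \right)} j{\left(-3 \right)} = 2 \left(-4\right) \left(-8 - 4\right) + \left(0 - 2 \left(-3\right)\right) 2 = 2 \left(-4\right) \left(-12\right) + \left(0 - -6\right) 2 = 96 + \left(0 + 6\right) 2 = 96 + 6 \cdot 2 = 96 + 12 = 108$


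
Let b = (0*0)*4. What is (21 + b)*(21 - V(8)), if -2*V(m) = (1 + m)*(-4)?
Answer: 63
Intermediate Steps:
V(m) = 2 + 2*m (V(m) = -(1 + m)*(-4)/2 = -(-4 - 4*m)/2 = 2 + 2*m)
b = 0 (b = 0*4 = 0)
(21 + b)*(21 - V(8)) = (21 + 0)*(21 - (2 + 2*8)) = 21*(21 - (2 + 16)) = 21*(21 - 1*18) = 21*(21 - 18) = 21*3 = 63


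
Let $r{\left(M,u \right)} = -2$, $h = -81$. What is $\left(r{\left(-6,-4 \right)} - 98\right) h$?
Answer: $8100$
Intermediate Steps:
$\left(r{\left(-6,-4 \right)} - 98\right) h = \left(-2 - 98\right) \left(-81\right) = \left(-100\right) \left(-81\right) = 8100$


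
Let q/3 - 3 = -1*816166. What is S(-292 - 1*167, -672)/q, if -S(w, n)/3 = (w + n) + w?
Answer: -1590/816163 ≈ -0.0019481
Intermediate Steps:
S(w, n) = -6*w - 3*n (S(w, n) = -3*((w + n) + w) = -3*((n + w) + w) = -3*(n + 2*w) = -6*w - 3*n)
q = -2448489 (q = 9 + 3*(-1*816166) = 9 + 3*(-816166) = 9 - 2448498 = -2448489)
S(-292 - 1*167, -672)/q = (-6*(-292 - 1*167) - 3*(-672))/(-2448489) = (-6*(-292 - 167) + 2016)*(-1/2448489) = (-6*(-459) + 2016)*(-1/2448489) = (2754 + 2016)*(-1/2448489) = 4770*(-1/2448489) = -1590/816163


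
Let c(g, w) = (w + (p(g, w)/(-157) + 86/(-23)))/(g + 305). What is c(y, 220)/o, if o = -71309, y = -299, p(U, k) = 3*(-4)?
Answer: -130199/257496799 ≈ -0.00050563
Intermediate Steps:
p(U, k) = -12
c(g, w) = (-13226/3611 + w)/(305 + g) (c(g, w) = (w + (-12/(-157) + 86/(-23)))/(g + 305) = (w + (-12*(-1/157) + 86*(-1/23)))/(305 + g) = (w + (12/157 - 86/23))/(305 + g) = (w - 13226/3611)/(305 + g) = (-13226/3611 + w)/(305 + g))
c(y, 220)/o = ((-13226/3611 + 220)/(305 - 299))/(-71309) = ((781194/3611)/6)*(-1/71309) = ((⅙)*(781194/3611))*(-1/71309) = (130199/3611)*(-1/71309) = -130199/257496799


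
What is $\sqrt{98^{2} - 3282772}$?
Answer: $4 i \sqrt{204573} \approx 1809.2 i$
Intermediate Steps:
$\sqrt{98^{2} - 3282772} = \sqrt{9604 - 3282772} = \sqrt{-3273168} = 4 i \sqrt{204573}$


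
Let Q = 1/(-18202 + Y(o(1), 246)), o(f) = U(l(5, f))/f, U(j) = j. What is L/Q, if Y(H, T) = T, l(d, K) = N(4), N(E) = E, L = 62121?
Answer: -1115444676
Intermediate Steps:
l(d, K) = 4
o(f) = 4/f
Q = -1/17956 (Q = 1/(-18202 + 246) = 1/(-17956) = -1/17956 ≈ -5.5692e-5)
L/Q = 62121/(-1/17956) = 62121*(-17956) = -1115444676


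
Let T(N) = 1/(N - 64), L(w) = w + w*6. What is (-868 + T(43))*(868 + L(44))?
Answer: -1020824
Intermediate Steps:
L(w) = 7*w (L(w) = w + 6*w = 7*w)
T(N) = 1/(-64 + N)
(-868 + T(43))*(868 + L(44)) = (-868 + 1/(-64 + 43))*(868 + 7*44) = (-868 + 1/(-21))*(868 + 308) = (-868 - 1/21)*1176 = -18229/21*1176 = -1020824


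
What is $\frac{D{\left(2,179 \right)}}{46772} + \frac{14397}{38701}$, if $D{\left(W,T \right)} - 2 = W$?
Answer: $\frac{168382822}{452530793} \approx 0.37209$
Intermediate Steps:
$D{\left(W,T \right)} = 2 + W$
$\frac{D{\left(2,179 \right)}}{46772} + \frac{14397}{38701} = \frac{2 + 2}{46772} + \frac{14397}{38701} = 4 \cdot \frac{1}{46772} + 14397 \cdot \frac{1}{38701} = \frac{1}{11693} + \frac{14397}{38701} = \frac{168382822}{452530793}$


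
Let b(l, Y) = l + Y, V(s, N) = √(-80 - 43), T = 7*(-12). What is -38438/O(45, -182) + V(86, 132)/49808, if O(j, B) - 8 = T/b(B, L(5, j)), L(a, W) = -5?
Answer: -3593953/790 + I*√123/49808 ≈ -4549.3 + 0.00022267*I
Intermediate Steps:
T = -84
V(s, N) = I*√123 (V(s, N) = √(-123) = I*√123)
b(l, Y) = Y + l
O(j, B) = 8 - 84/(-5 + B)
-38438/O(45, -182) + V(86, 132)/49808 = -38438*(-5 - 182)/(4*(-31 + 2*(-182))) + (I*√123)/49808 = -38438*(-187/(4*(-31 - 364))) + (I*√123)*(1/49808) = -38438/(4*(-1/187)*(-395)) + I*√123/49808 = -38438/1580/187 + I*√123/49808 = -38438*187/1580 + I*√123/49808 = -3593953/790 + I*√123/49808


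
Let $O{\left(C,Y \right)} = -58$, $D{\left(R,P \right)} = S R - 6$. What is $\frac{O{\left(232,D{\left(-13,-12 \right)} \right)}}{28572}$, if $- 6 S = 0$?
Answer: $- \frac{29}{14286} \approx -0.00203$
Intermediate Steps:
$S = 0$ ($S = \left(- \frac{1}{6}\right) 0 = 0$)
$D{\left(R,P \right)} = -6$ ($D{\left(R,P \right)} = 0 R - 6 = 0 - 6 = -6$)
$\frac{O{\left(232,D{\left(-13,-12 \right)} \right)}}{28572} = - \frac{58}{28572} = \left(-58\right) \frac{1}{28572} = - \frac{29}{14286}$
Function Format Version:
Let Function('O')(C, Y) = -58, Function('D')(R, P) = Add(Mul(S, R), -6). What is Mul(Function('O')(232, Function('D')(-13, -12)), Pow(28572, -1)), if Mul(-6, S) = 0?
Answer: Rational(-29, 14286) ≈ -0.0020300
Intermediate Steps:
S = 0 (S = Mul(Rational(-1, 6), 0) = 0)
Function('D')(R, P) = -6 (Function('D')(R, P) = Add(Mul(0, R), -6) = Add(0, -6) = -6)
Mul(Function('O')(232, Function('D')(-13, -12)), Pow(28572, -1)) = Mul(-58, Pow(28572, -1)) = Mul(-58, Rational(1, 28572)) = Rational(-29, 14286)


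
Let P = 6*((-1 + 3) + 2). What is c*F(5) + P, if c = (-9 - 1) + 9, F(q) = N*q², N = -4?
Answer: 124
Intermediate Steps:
F(q) = -4*q²
P = 24 (P = 6*(2 + 2) = 6*4 = 24)
c = -1 (c = -10 + 9 = -1)
c*F(5) + P = -(-4)*5² + 24 = -(-4)*25 + 24 = -1*(-100) + 24 = 100 + 24 = 124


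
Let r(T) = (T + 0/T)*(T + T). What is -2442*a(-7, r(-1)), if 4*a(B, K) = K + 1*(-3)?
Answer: 1221/2 ≈ 610.50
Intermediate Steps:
r(T) = 2*T² (r(T) = (T + 0)*(2*T) = T*(2*T) = 2*T²)
a(B, K) = -¾ + K/4 (a(B, K) = (K + 1*(-3))/4 = (K - 3)/4 = (-3 + K)/4 = -¾ + K/4)
-2442*a(-7, r(-1)) = -2442*(-¾ + (2*(-1)²)/4) = -2442*(-¾ + (2*1)/4) = -2442*(-¾ + (¼)*2) = -2442*(-¾ + ½) = -2442*(-¼) = 1221/2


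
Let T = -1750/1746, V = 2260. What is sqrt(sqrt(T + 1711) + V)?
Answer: sqrt(191379060 + 582*sqrt(36201079))/291 ≈ 47.972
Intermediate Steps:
T = -875/873 (T = -1750*1/1746 = -875/873 ≈ -1.0023)
sqrt(sqrt(T + 1711) + V) = sqrt(sqrt(-875/873 + 1711) + 2260) = sqrt(sqrt(1492828/873) + 2260) = sqrt(2*sqrt(36201079)/291 + 2260) = sqrt(2260 + 2*sqrt(36201079)/291)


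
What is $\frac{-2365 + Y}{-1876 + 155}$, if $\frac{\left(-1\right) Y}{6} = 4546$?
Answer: $\frac{29641}{1721} \approx 17.223$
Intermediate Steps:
$Y = -27276$ ($Y = \left(-6\right) 4546 = -27276$)
$\frac{-2365 + Y}{-1876 + 155} = \frac{-2365 - 27276}{-1876 + 155} = - \frac{29641}{-1721} = \left(-29641\right) \left(- \frac{1}{1721}\right) = \frac{29641}{1721}$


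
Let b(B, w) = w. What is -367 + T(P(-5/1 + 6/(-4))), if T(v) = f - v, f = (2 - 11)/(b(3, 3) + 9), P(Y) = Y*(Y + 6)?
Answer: -371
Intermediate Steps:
P(Y) = Y*(6 + Y)
f = -¾ (f = (2 - 11)/(3 + 9) = -9/12 = -9*1/12 = -¾ ≈ -0.75000)
T(v) = -¾ - v
-367 + T(P(-5/1 + 6/(-4))) = -367 + (-¾ - (-5/1 + 6/(-4))*(6 + (-5/1 + 6/(-4)))) = -367 + (-¾ - (-5*1 + 6*(-¼))*(6 + (-5*1 + 6*(-¼)))) = -367 + (-¾ - (-5 - 3/2)*(6 + (-5 - 3/2))) = -367 + (-¾ - (-13)*(6 - 13/2)/2) = -367 + (-¾ - (-13)*(-1)/(2*2)) = -367 + (-¾ - 1*13/4) = -367 + (-¾ - 13/4) = -367 - 4 = -371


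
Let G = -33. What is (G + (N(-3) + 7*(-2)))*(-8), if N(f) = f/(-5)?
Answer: 1856/5 ≈ 371.20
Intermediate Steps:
N(f) = -f/5 (N(f) = f*(-⅕) = -f/5)
(G + (N(-3) + 7*(-2)))*(-8) = (-33 + (-⅕*(-3) + 7*(-2)))*(-8) = (-33 + (⅗ - 14))*(-8) = (-33 - 67/5)*(-8) = -232/5*(-8) = 1856/5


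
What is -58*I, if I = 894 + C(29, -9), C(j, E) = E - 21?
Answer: -50112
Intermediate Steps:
C(j, E) = -21 + E
I = 864 (I = 894 + (-21 - 9) = 894 - 30 = 864)
-58*I = -58*864 = -50112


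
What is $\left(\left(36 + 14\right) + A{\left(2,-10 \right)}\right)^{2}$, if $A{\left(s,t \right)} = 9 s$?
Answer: $4624$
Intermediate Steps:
$\left(\left(36 + 14\right) + A{\left(2,-10 \right)}\right)^{2} = \left(\left(36 + 14\right) + 9 \cdot 2\right)^{2} = \left(50 + 18\right)^{2} = 68^{2} = 4624$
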